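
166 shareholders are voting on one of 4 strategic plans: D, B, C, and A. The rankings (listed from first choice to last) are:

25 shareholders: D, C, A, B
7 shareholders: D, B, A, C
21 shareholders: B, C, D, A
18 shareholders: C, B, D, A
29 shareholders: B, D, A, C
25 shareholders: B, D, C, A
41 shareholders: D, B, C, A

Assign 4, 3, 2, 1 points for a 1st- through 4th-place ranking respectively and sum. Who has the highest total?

D

D: 25·4 + 7·4 + 21·2 + 18·2 + 29·3 + 25·3 + 41·4 = 532
B: 25·1 + 7·3 + 21·4 + 18·3 + 29·4 + 25·4 + 41·3 = 523
C: 25·3 + 7·1 + 21·3 + 18·4 + 29·1 + 25·2 + 41·2 = 378
A: 25·2 + 7·2 + 21·1 + 18·1 + 29·2 + 25·1 + 41·1 = 227
D has the highest Borda score (532).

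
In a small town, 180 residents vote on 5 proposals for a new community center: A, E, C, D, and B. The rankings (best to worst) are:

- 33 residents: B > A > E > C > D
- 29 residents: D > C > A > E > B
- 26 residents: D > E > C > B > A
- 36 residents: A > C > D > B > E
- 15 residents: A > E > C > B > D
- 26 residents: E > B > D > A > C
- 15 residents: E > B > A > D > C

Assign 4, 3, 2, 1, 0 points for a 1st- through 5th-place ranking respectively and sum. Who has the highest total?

A

A: 33·3 + 29·2 + 26·0 + 36·4 + 15·4 + 26·1 + 15·2 = 417
E: 33·2 + 29·1 + 26·3 + 36·0 + 15·3 + 26·4 + 15·4 = 382
C: 33·1 + 29·3 + 26·2 + 36·3 + 15·2 + 26·0 + 15·0 = 310
D: 33·0 + 29·4 + 26·4 + 36·2 + 15·0 + 26·2 + 15·1 = 359
B: 33·4 + 29·0 + 26·1 + 36·1 + 15·1 + 26·3 + 15·3 = 332
A has the highest Borda score (417).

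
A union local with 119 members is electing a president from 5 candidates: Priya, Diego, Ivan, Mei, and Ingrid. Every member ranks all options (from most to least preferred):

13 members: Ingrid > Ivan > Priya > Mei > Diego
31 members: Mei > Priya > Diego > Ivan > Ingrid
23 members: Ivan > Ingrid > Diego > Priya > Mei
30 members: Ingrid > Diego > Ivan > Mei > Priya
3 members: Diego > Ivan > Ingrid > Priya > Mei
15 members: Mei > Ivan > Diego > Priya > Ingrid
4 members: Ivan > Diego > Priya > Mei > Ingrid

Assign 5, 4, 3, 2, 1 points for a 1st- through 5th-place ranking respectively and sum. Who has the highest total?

Ivan

Priya: 13·3 + 31·4 + 23·2 + 30·1 + 3·2 + 15·2 + 4·3 = 287
Diego: 13·1 + 31·3 + 23·3 + 30·4 + 3·5 + 15·3 + 4·4 = 371
Ivan: 13·4 + 31·2 + 23·5 + 30·3 + 3·4 + 15·4 + 4·5 = 411
Mei: 13·2 + 31·5 + 23·1 + 30·2 + 3·1 + 15·5 + 4·2 = 350
Ingrid: 13·5 + 31·1 + 23·4 + 30·5 + 3·3 + 15·1 + 4·1 = 366
Ivan has the highest Borda score (411).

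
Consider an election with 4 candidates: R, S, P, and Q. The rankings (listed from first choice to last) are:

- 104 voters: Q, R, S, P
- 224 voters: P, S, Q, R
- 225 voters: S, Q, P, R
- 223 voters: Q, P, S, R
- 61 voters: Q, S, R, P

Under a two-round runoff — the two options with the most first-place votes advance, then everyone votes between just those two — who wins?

S

Round 1 first-place votes: R 0, S 225, P 224, Q 388.
Q and S advance.
Runoff: Q is preferred to S by 388 voters; S by 449.
S wins the runoff.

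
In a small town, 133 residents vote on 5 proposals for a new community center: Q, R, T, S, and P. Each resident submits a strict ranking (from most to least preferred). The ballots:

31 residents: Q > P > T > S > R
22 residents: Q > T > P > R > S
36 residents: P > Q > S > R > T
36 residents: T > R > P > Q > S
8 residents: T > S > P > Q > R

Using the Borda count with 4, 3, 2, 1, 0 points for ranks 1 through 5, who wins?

Q: 31·4 + 22·4 + 36·3 + 36·1 + 8·1 = 364
R: 31·0 + 22·1 + 36·1 + 36·3 + 8·0 = 166
T: 31·2 + 22·3 + 36·0 + 36·4 + 8·4 = 304
S: 31·1 + 22·0 + 36·2 + 36·0 + 8·3 = 127
P: 31·3 + 22·2 + 36·4 + 36·2 + 8·2 = 369
P has the highest Borda score (369).

P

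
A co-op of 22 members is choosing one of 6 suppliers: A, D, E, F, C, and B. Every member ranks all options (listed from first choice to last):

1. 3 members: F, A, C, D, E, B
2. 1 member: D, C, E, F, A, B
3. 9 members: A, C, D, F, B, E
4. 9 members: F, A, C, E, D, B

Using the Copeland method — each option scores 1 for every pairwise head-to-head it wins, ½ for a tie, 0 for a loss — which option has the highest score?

A: beats D, E, C, and B; loses to F → score 4.
D: beats E and B; loses to A, F, and C → score 2.
E: beats B; loses to A, D, F, and C → score 1.
F: beats A, D, E, C, and B → score 5.
C: beats D, E, and B; loses to A and F → score 3.
B: loses to A, D, E, F, and C → score 0.
F has the best pairwise record.

F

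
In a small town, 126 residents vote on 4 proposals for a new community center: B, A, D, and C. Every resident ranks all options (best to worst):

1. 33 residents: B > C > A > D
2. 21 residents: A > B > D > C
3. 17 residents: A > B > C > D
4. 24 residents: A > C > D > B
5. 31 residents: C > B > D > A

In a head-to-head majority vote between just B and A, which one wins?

B

Voters preferring B to A: 64; preferring A to B: 62.
B wins the head-to-head.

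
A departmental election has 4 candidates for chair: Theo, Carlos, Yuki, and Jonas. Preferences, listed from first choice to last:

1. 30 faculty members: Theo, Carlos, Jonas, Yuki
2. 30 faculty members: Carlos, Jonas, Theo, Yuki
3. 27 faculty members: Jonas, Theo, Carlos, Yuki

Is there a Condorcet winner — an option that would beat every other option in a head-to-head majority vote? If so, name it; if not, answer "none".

Checking pairwise contests:
Jonas beats Theo 57–30.
Theo beats Carlos 57–30.
Theo beats Yuki 87–0.
Carlos beats Jonas 60–27.
Every option loses at least one head-to-head, so there is no Condorcet winner.

none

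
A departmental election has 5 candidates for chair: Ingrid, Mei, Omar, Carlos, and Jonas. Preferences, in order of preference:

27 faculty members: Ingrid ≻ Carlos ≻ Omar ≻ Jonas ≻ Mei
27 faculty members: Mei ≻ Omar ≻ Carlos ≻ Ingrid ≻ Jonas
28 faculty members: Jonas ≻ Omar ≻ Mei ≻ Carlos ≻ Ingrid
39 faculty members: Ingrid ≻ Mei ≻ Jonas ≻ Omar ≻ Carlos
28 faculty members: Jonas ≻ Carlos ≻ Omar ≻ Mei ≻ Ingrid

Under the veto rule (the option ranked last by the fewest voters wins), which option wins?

Omar

Last-place votes: Ingrid 56, Mei 27, Omar 0, Carlos 39, Jonas 27.
Omar is ranked last by the fewest voters, so Omar wins.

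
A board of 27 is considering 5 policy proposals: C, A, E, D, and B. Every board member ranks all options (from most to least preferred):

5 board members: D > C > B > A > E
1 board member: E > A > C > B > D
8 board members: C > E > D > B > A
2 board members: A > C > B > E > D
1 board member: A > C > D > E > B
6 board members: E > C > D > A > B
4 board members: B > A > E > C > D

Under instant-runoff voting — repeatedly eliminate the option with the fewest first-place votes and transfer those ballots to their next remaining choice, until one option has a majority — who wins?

C

Round 1: C 8, A 3, E 7, D 5, B 4. Eliminate A.
Round 2: C 11, E 7, D 5, B 4. Eliminate B.
Round 3: C 11, E 11, D 5. Eliminate D.
Round 4: C 16, E 11. C has a majority.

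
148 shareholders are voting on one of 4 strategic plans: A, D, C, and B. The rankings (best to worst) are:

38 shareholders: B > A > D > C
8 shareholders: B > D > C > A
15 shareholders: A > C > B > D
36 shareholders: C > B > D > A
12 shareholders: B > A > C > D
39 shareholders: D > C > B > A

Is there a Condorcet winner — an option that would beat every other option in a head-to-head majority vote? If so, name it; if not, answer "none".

Checking pairwise contests:
D beats A 83–65.
B beats D 109–39.
D beats C 85–63.
C beats B 90–58.
Every option loses at least one head-to-head, so there is no Condorcet winner.

none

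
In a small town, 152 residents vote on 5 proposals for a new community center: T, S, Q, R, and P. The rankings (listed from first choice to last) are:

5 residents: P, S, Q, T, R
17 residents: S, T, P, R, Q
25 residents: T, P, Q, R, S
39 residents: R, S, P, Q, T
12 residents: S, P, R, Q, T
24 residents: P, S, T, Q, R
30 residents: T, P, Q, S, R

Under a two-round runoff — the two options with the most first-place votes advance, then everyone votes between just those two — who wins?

Round 1 first-place votes: T 55, S 29, Q 0, R 39, P 29.
T and R advance.
Runoff: T is preferred to R by 101 voters; R by 51.
T wins the runoff.

T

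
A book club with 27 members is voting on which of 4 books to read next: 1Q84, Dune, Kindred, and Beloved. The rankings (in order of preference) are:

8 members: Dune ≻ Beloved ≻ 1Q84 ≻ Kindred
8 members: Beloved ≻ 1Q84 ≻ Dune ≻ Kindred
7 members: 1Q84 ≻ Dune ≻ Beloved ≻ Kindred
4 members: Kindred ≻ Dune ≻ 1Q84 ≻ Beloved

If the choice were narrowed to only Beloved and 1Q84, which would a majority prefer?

Voters preferring Beloved to 1Q84: 16; preferring 1Q84 to Beloved: 11.
Beloved wins the head-to-head.

Beloved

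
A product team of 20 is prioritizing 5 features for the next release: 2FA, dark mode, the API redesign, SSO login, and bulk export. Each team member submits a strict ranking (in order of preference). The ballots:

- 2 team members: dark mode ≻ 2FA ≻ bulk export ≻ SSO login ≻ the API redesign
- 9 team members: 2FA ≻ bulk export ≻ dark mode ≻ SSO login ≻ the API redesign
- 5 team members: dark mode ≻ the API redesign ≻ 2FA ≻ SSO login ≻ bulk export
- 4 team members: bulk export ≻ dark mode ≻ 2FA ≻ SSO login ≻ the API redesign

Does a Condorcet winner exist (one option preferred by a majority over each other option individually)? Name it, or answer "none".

none

Checking pairwise contests:
dark mode beats 2FA 11–9.
bulk export beats dark mode 13–7.
2FA beats the API redesign 15–5.
2FA beats SSO login 20–0.
2FA beats bulk export 16–4.
Every option loses at least one head-to-head, so there is no Condorcet winner.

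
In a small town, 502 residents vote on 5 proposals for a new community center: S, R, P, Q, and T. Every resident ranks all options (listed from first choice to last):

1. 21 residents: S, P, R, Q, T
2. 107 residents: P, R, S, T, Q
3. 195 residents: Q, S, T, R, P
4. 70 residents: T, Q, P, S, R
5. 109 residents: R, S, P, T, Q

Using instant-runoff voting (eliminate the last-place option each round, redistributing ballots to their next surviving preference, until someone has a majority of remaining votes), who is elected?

Round 1: S 21, R 109, P 107, Q 195, T 70. Eliminate S.
Round 2: R 109, P 128, Q 195, T 70. Eliminate T.
Round 3: R 109, P 128, Q 265. Q has a majority.

Q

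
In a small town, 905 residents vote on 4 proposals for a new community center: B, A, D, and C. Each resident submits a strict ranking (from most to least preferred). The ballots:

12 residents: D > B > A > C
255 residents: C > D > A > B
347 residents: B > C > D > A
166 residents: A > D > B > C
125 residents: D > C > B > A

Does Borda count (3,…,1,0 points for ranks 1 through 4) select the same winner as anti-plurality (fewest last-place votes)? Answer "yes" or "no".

no

Borda — scores: B 1356, A 765, D 1600, C 1709. Winner: C.
Anti-plurality — last-place votes: B 255, A 472, D 0, C 178. Winner: D.
The two methods disagree.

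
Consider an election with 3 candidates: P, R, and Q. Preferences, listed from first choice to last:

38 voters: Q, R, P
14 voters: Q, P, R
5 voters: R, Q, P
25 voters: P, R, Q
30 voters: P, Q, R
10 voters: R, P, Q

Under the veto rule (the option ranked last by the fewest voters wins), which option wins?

Last-place votes: P 43, R 44, Q 35.
Q is ranked last by the fewest voters, so Q wins.

Q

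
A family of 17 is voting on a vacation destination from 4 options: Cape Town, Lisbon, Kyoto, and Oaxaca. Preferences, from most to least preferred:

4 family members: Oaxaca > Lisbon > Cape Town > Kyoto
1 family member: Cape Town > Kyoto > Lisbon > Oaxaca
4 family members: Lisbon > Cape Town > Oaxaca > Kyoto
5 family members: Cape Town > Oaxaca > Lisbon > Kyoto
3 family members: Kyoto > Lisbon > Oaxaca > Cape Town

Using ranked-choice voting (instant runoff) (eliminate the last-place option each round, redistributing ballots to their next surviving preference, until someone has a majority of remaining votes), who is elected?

Lisbon

Round 1: Cape Town 6, Lisbon 4, Kyoto 3, Oaxaca 4. Eliminate Kyoto.
Round 2: Cape Town 6, Lisbon 7, Oaxaca 4. Eliminate Oaxaca.
Round 3: Cape Town 6, Lisbon 11. Lisbon has a majority.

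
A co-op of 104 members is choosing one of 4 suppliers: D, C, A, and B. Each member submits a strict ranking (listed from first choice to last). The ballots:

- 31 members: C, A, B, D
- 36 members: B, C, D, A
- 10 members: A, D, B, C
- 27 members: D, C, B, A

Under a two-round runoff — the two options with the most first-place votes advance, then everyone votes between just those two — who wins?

C

Round 1 first-place votes: D 27, C 31, A 10, B 36.
B and C advance.
Runoff: B is preferred to C by 46 voters; C by 58.
C wins the runoff.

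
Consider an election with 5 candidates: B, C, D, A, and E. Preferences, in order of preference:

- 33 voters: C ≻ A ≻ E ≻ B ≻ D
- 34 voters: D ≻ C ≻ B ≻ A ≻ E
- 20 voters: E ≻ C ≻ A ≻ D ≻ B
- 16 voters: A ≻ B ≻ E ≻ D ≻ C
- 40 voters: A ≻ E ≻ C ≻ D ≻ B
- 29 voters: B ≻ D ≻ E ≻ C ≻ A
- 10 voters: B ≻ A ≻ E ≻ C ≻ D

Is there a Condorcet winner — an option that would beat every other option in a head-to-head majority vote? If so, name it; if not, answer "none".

Checking pairwise contests:
C beats B 127–55.
E beats C 115–67.
C beats D 103–79.
C beats A 116–66.
A beats E 133–49.
Every option loses at least one head-to-head, so there is no Condorcet winner.

none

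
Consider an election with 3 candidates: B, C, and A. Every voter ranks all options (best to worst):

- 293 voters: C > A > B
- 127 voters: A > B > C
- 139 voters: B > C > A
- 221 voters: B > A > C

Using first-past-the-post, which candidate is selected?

First-place votes: B 360, C 293, A 127.
B has the most first-place votes.

B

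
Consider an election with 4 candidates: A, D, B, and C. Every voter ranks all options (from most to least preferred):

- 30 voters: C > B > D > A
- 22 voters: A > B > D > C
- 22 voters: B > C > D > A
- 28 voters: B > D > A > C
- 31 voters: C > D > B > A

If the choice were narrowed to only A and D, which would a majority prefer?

D

Voters preferring A to D: 22; preferring D to A: 111.
D wins the head-to-head.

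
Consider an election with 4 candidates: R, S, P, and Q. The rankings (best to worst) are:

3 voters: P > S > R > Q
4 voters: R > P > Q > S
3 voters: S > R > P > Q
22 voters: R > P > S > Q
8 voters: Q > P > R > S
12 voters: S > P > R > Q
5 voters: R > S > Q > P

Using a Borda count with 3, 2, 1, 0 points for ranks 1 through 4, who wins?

R

R: 3·1 + 4·3 + 3·2 + 22·3 + 8·1 + 12·1 + 5·3 = 122
S: 3·2 + 4·0 + 3·3 + 22·1 + 8·0 + 12·3 + 5·2 = 83
P: 3·3 + 4·2 + 3·1 + 22·2 + 8·2 + 12·2 + 5·0 = 104
Q: 3·0 + 4·1 + 3·0 + 22·0 + 8·3 + 12·0 + 5·1 = 33
R has the highest Borda score (122).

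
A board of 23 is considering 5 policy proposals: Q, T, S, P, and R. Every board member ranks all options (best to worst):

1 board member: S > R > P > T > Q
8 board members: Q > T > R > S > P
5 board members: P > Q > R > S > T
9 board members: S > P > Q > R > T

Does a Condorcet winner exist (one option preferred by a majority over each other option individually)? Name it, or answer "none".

Checking pairwise contests:
P beats Q 15–8.
Q beats T 22–1.
Q beats S 13–10.
S beats P 18–5.
Q beats R 22–1.
Every option loses at least one head-to-head, so there is no Condorcet winner.

none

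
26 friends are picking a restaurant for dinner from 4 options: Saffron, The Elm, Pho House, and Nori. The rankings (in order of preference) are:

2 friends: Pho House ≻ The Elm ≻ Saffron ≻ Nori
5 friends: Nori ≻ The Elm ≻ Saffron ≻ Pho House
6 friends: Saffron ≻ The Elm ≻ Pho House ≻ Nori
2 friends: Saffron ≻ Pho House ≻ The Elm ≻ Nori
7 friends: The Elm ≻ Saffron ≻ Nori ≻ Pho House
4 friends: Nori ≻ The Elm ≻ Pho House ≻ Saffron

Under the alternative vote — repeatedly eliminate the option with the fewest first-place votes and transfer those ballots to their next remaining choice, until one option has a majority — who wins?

The Elm

Round 1: Saffron 8, The Elm 7, Pho House 2, Nori 9. Eliminate Pho House.
Round 2: Saffron 8, The Elm 9, Nori 9. Eliminate Saffron.
Round 3: The Elm 17, Nori 9. The Elm has a majority.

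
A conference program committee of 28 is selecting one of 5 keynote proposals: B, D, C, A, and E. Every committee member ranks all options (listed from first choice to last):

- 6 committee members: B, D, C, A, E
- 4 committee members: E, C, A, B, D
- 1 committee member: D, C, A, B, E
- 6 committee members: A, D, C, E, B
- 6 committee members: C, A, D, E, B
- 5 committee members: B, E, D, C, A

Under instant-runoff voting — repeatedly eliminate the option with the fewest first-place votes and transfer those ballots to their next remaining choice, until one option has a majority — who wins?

Round 1: B 11, D 1, C 6, A 6, E 4. Eliminate D.
Round 2: B 11, C 7, A 6, E 4. Eliminate E.
Round 3: B 11, C 11, A 6. Eliminate A.
Round 4: B 11, C 17. C has a majority.

C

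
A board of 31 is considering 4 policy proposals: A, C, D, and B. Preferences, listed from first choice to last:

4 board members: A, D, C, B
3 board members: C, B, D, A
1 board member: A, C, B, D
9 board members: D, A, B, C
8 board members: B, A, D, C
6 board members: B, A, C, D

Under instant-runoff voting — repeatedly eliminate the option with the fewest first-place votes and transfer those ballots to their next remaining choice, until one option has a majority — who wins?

Round 1: A 5, C 3, D 9, B 14. Eliminate C.
Round 2: A 5, D 9, B 17. B has a majority.

B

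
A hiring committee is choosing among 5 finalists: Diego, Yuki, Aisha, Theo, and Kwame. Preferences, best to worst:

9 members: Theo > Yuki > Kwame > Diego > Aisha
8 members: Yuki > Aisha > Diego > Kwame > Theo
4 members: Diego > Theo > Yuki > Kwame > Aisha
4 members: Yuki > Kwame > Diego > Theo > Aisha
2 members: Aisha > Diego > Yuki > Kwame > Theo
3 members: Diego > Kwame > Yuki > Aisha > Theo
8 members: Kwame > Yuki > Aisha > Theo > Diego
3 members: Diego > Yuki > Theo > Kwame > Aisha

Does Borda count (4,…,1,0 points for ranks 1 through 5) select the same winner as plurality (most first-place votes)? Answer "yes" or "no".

yes

Borda — scores: Diego 79, Yuki 126, Aisha 51, Theo 66, Kwame 88. Winner: Yuki.
Plurality — first-place votes: Diego 10, Yuki 12, Aisha 2, Theo 9, Kwame 8. Winner: Yuki.
The two methods agree.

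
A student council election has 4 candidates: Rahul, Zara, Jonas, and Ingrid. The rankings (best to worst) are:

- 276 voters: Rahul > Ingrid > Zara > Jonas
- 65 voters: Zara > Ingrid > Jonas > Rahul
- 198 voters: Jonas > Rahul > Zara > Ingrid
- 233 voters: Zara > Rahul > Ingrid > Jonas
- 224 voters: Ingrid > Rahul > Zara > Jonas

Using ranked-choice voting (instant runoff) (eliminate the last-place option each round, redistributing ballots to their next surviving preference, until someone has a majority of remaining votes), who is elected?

Rahul

Round 1: Rahul 276, Zara 298, Jonas 198, Ingrid 224. Eliminate Jonas.
Round 2: Rahul 474, Zara 298, Ingrid 224. Eliminate Ingrid.
Round 3: Rahul 698, Zara 298. Rahul has a majority.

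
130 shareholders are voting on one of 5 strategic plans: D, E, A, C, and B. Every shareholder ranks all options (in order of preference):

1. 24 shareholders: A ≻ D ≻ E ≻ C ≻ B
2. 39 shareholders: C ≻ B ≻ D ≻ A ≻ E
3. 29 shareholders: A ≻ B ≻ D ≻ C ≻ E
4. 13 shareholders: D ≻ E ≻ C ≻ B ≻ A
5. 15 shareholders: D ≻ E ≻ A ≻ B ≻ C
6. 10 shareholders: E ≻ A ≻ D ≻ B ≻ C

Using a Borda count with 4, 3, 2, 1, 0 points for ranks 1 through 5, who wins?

D: 24·3 + 39·2 + 29·2 + 13·4 + 15·4 + 10·2 = 340
E: 24·2 + 39·0 + 29·0 + 13·3 + 15·3 + 10·4 = 172
A: 24·4 + 39·1 + 29·4 + 13·0 + 15·2 + 10·3 = 311
C: 24·1 + 39·4 + 29·1 + 13·2 + 15·0 + 10·0 = 235
B: 24·0 + 39·3 + 29·3 + 13·1 + 15·1 + 10·1 = 242
D has the highest Borda score (340).

D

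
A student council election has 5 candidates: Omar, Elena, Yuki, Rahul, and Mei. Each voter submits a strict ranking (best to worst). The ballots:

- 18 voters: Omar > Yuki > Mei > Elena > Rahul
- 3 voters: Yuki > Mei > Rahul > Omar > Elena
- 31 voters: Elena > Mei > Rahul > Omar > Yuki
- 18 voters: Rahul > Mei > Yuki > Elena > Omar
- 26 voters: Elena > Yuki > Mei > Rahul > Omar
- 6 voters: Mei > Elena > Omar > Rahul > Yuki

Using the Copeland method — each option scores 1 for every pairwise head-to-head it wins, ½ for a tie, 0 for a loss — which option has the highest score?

Elena

Omar: beats Yuki; loses to Elena, Rahul, and Mei → score 1.
Elena: beats Omar, Yuki, Rahul, and Mei → score 4.
Yuki: loses to Omar, Elena, Rahul, and Mei → score 0.
Rahul: beats Omar and Yuki; loses to Elena and Mei → score 2.
Mei: beats Omar, Yuki, and Rahul; loses to Elena → score 3.
Elena has the best pairwise record.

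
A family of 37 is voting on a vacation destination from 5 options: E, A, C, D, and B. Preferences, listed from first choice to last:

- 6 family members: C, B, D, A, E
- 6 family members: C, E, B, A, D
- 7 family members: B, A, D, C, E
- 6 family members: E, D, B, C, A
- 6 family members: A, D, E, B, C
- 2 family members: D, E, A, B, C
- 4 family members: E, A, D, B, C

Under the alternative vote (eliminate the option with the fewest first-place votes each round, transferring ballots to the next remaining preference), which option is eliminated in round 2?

Round 1: E 10, A 6, C 12, D 2, B 7. Eliminate D.
Round 2: E 12, A 6, C 12, B 7. Eliminate A.

A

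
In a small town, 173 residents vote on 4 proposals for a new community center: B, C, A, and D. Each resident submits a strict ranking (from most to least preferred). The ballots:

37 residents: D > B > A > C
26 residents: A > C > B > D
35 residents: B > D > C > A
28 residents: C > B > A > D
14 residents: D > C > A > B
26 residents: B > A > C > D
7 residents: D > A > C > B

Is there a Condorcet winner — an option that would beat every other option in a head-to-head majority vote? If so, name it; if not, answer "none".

B

B vs C: 98–75 for B.
B vs A: 126–47 for B.
B vs D: 115–58 for B.
B beats every other option head-to-head.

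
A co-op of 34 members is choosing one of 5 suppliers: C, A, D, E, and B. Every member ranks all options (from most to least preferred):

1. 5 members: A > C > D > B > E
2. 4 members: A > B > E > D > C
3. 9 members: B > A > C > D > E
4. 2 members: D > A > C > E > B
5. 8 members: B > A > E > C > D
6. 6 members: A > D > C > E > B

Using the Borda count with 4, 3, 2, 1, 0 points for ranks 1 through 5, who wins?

C: 5·3 + 4·0 + 9·2 + 2·2 + 8·1 + 6·2 = 57
A: 5·4 + 4·4 + 9·3 + 2·3 + 8·3 + 6·4 = 117
D: 5·2 + 4·1 + 9·1 + 2·4 + 8·0 + 6·3 = 49
E: 5·0 + 4·2 + 9·0 + 2·1 + 8·2 + 6·1 = 32
B: 5·1 + 4·3 + 9·4 + 2·0 + 8·4 + 6·0 = 85
A has the highest Borda score (117).

A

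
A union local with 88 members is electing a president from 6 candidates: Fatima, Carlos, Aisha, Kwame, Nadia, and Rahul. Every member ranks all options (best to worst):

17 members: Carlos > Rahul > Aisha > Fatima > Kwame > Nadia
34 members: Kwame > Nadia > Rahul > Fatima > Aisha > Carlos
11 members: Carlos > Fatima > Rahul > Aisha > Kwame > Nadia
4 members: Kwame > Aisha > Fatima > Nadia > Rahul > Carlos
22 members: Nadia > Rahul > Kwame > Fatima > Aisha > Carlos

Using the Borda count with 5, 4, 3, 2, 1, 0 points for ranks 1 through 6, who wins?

Rahul

Fatima: 17·2 + 34·2 + 11·4 + 4·3 + 22·2 = 202
Carlos: 17·5 + 34·0 + 11·5 + 4·0 + 22·0 = 140
Aisha: 17·3 + 34·1 + 11·2 + 4·4 + 22·1 = 145
Kwame: 17·1 + 34·5 + 11·1 + 4·5 + 22·3 = 284
Nadia: 17·0 + 34·4 + 11·0 + 4·2 + 22·5 = 254
Rahul: 17·4 + 34·3 + 11·3 + 4·1 + 22·4 = 295
Rahul has the highest Borda score (295).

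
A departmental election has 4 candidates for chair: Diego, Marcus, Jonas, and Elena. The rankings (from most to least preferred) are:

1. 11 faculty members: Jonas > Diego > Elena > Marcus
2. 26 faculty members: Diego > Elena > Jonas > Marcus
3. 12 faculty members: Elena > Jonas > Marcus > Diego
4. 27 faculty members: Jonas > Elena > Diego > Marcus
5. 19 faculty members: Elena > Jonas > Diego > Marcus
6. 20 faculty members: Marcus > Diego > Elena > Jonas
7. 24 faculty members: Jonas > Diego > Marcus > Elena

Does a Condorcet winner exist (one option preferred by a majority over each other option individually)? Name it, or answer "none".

none

Checking pairwise contests:
Jonas beats Diego 93–46.
Diego beats Marcus 107–32.
Elena beats Jonas 77–62.
Diego beats Elena 81–58.
Every option loses at least one head-to-head, so there is no Condorcet winner.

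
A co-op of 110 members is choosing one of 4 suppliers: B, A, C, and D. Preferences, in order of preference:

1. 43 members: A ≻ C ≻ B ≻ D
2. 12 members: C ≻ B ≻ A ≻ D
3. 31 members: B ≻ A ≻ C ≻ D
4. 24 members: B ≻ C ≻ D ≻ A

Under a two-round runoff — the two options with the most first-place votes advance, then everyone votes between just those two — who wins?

B

Round 1 first-place votes: B 55, A 43, C 12, D 0.
B and A advance.
Runoff: B is preferred to A by 67 voters; A by 43.
B wins the runoff.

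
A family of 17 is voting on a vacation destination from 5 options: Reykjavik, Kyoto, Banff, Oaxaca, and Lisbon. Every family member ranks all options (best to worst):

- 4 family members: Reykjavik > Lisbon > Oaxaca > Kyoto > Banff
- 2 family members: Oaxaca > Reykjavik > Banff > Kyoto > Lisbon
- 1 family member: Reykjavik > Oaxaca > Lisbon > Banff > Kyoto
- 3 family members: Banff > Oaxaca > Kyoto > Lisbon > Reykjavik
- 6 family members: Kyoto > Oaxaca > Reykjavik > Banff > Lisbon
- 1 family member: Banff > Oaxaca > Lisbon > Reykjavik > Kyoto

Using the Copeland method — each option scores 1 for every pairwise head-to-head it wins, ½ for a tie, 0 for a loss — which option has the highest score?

Oaxaca

Reykjavik: beats Banff and Lisbon; loses to Kyoto and Oaxaca → score 2.
Kyoto: beats Reykjavik, Banff, and Lisbon; loses to Oaxaca → score 3.
Banff: beats Lisbon; loses to Reykjavik, Kyoto, and Oaxaca → score 1.
Oaxaca: beats Reykjavik, Kyoto, Banff, and Lisbon → score 4.
Lisbon: loses to Reykjavik, Kyoto, Banff, and Oaxaca → score 0.
Oaxaca has the best pairwise record.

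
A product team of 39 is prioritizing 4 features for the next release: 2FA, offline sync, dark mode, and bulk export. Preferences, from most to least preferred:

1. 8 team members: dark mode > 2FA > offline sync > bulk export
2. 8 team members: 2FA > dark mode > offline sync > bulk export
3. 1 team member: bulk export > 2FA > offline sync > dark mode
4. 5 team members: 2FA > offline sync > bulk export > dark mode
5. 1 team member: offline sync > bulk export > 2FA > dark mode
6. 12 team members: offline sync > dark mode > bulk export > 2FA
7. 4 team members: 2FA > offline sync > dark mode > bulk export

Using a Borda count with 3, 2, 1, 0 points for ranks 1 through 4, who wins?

2FA: 8·2 + 8·3 + 1·2 + 5·3 + 1·1 + 12·0 + 4·3 = 70
offline sync: 8·1 + 8·1 + 1·1 + 5·2 + 1·3 + 12·3 + 4·2 = 74
dark mode: 8·3 + 8·2 + 1·0 + 5·0 + 1·0 + 12·2 + 4·1 = 68
bulk export: 8·0 + 8·0 + 1·3 + 5·1 + 1·2 + 12·1 + 4·0 = 22
offline sync has the highest Borda score (74).

offline sync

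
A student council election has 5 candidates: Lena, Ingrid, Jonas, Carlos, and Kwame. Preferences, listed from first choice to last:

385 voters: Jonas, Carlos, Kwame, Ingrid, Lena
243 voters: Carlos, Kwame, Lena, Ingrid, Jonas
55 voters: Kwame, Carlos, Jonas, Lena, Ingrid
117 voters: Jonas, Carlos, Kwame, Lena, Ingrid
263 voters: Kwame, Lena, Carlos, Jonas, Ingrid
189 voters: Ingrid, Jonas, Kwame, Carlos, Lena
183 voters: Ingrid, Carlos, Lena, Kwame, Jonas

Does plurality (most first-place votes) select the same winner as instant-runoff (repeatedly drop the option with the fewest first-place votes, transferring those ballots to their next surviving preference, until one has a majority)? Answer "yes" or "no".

Plurality — first-place votes: Lena 0, Ingrid 372, Jonas 502, Carlos 243, Kwame 318. Winner: Jonas.
Instant-runoff — R1 Lena 0, Ingrid 372, Jonas 502, Carlos 243, Kwame 318 (Lena out); R2 Ingrid 372, Jonas 502, Carlos 243, Kwame 318 (Carlos out); R3 Ingrid 372, Jonas 502, Kwame 561 (Ingrid out); R4 Jonas 691, Kwame 744 (Kwame winner). Winner: Kwame.
The two methods disagree.

no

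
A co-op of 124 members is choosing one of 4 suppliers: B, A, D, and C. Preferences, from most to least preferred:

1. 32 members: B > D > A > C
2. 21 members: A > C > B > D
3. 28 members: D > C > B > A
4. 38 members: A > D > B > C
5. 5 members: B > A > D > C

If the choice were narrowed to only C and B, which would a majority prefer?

Voters preferring C to B: 49; preferring B to C: 75.
B wins the head-to-head.

B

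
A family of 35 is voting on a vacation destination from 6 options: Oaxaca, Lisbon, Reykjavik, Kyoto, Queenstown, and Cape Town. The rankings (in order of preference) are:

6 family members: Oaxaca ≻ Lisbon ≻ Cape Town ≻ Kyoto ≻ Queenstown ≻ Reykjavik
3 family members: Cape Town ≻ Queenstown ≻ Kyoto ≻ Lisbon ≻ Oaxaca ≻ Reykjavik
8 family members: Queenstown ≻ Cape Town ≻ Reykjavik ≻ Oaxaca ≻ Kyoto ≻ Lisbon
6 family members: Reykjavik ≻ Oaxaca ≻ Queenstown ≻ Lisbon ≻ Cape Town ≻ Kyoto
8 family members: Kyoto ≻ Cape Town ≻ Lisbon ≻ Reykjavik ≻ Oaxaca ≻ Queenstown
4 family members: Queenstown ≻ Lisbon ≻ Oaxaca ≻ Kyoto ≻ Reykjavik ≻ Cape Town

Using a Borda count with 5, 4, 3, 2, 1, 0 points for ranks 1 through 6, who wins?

Cape Town

Oaxaca: 6·5 + 3·1 + 8·2 + 6·4 + 8·1 + 4·3 = 93
Lisbon: 6·4 + 3·2 + 8·0 + 6·2 + 8·3 + 4·4 = 82
Reykjavik: 6·0 + 3·0 + 8·3 + 6·5 + 8·2 + 4·1 = 74
Kyoto: 6·2 + 3·3 + 8·1 + 6·0 + 8·5 + 4·2 = 77
Queenstown: 6·1 + 3·4 + 8·5 + 6·3 + 8·0 + 4·5 = 96
Cape Town: 6·3 + 3·5 + 8·4 + 6·1 + 8·4 + 4·0 = 103
Cape Town has the highest Borda score (103).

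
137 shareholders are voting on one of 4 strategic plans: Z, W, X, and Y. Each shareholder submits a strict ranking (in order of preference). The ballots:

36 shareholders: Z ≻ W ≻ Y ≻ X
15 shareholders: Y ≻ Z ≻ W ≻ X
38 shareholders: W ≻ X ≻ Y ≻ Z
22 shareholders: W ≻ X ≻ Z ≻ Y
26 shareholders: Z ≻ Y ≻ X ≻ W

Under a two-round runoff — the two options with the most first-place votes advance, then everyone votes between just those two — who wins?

Z

Round 1 first-place votes: Z 62, W 60, X 0, Y 15.
Z and W advance.
Runoff: Z is preferred to W by 77 voters; W by 60.
Z wins the runoff.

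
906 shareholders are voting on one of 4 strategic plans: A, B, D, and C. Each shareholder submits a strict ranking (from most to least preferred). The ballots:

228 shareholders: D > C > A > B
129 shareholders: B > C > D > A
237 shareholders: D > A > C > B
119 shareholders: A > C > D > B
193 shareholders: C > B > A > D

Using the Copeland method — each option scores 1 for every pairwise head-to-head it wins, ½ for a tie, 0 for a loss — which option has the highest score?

D

A: beats B; loses to D and C → score 1.
B: loses to A, D, and C → score 0.
D: beats A, B, and C → score 3.
C: beats A and B; loses to D → score 2.
D has the best pairwise record.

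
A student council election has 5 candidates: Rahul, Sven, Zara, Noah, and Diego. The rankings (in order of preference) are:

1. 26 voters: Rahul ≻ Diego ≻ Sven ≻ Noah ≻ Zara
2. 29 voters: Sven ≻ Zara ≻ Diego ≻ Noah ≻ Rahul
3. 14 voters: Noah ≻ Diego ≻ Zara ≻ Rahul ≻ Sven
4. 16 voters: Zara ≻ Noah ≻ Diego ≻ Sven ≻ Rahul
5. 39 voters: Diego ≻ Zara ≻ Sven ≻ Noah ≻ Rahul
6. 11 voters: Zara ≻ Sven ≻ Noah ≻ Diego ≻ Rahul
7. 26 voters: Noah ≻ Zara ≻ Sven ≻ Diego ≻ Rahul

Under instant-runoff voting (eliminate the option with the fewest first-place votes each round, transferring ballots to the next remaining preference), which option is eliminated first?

Round 1: Rahul 26, Sven 29, Zara 27, Noah 40, Diego 39. Eliminate Rahul.

Rahul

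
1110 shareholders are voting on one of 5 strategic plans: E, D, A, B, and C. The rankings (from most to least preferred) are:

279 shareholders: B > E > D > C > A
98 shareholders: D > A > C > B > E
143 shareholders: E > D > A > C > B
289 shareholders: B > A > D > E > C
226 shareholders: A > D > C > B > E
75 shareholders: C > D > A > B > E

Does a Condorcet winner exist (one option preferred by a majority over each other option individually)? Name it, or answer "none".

B

B vs E: 967–143 for B.
B vs D: 568–542 for B.
B vs A: 568–542 for B.
B vs C: 568–542 for B.
B beats every other option head-to-head.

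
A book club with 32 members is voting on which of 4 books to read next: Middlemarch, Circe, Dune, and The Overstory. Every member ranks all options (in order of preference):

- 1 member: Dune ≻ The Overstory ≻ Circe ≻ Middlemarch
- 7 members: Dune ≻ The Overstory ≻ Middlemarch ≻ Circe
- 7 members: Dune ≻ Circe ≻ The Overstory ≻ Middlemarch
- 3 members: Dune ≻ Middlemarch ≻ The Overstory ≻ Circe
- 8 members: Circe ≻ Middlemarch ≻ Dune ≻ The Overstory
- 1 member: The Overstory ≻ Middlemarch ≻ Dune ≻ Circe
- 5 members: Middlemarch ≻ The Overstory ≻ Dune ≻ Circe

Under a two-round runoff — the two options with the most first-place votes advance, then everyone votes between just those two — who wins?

Dune

Round 1 first-place votes: Middlemarch 5, Circe 8, Dune 18, The Overstory 1.
Dune and Circe advance.
Runoff: Dune is preferred to Circe by 24 voters; Circe by 8.
Dune wins the runoff.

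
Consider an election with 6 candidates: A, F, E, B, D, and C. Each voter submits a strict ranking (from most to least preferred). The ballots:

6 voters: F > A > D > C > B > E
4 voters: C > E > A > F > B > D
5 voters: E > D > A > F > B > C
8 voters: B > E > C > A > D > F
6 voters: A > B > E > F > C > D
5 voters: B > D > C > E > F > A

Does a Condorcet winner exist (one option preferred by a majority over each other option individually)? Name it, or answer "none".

none

Checking pairwise contests:
E beats A 22–12.
A beats F 23–11.
B beats E 25–9.
A beats B 21–13.
A beats D 24–10.
E beats C 19–15.
Every option loses at least one head-to-head, so there is no Condorcet winner.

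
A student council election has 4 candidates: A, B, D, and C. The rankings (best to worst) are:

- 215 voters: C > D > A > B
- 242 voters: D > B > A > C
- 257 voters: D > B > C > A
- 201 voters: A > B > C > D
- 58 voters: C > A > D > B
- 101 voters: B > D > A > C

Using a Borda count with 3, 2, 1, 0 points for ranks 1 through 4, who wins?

A: 215·1 + 242·1 + 257·0 + 201·3 + 58·2 + 101·1 = 1277
B: 215·0 + 242·2 + 257·2 + 201·2 + 58·0 + 101·3 = 1703
D: 215·2 + 242·3 + 257·3 + 201·0 + 58·1 + 101·2 = 2187
C: 215·3 + 242·0 + 257·1 + 201·1 + 58·3 + 101·0 = 1277
D has the highest Borda score (2187).

D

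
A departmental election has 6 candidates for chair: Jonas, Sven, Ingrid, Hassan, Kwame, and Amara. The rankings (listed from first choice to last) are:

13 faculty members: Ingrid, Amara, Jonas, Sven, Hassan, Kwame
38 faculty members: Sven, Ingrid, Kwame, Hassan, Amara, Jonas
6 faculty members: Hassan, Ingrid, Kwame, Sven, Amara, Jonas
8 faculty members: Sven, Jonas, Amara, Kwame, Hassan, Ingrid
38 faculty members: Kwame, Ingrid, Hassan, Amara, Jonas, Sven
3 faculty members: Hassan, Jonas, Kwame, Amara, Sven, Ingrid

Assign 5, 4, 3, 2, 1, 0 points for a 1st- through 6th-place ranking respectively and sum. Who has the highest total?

Ingrid

Jonas: 13·3 + 38·0 + 6·0 + 8·4 + 38·1 + 3·4 = 121
Sven: 13·2 + 38·5 + 6·2 + 8·5 + 38·0 + 3·1 = 271
Ingrid: 13·5 + 38·4 + 6·4 + 8·0 + 38·4 + 3·0 = 393
Hassan: 13·1 + 38·2 + 6·5 + 8·1 + 38·3 + 3·5 = 256
Kwame: 13·0 + 38·3 + 6·3 + 8·2 + 38·5 + 3·3 = 347
Amara: 13·4 + 38·1 + 6·1 + 8·3 + 38·2 + 3·2 = 202
Ingrid has the highest Borda score (393).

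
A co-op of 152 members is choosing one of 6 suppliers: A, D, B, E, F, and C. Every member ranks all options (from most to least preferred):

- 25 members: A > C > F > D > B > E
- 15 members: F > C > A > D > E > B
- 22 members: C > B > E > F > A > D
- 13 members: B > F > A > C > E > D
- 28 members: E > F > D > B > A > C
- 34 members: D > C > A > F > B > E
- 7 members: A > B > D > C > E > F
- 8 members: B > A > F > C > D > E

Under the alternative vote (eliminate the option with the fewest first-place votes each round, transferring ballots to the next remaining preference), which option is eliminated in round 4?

C

Round 1: A 32, D 34, B 21, E 28, F 15, C 22. Eliminate F.
Round 2: A 32, D 34, B 21, E 28, C 37. Eliminate B.
Round 3: A 53, D 34, E 28, C 37. Eliminate E.
Round 4: A 53, D 62, C 37. Eliminate C.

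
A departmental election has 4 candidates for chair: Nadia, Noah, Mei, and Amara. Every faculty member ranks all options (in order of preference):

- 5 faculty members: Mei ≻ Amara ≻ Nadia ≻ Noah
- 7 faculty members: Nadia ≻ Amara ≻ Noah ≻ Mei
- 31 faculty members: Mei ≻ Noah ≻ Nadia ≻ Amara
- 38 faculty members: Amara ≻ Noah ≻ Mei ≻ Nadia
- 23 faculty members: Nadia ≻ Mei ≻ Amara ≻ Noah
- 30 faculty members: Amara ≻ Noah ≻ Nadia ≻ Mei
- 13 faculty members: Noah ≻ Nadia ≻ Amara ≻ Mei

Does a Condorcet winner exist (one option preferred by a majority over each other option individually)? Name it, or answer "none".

none

Checking pairwise contests:
Noah beats Nadia 112–35.
Amara beats Noah 103–44.
Noah beats Mei 88–59.
Nadia beats Amara 74–73.
Every option loses at least one head-to-head, so there is no Condorcet winner.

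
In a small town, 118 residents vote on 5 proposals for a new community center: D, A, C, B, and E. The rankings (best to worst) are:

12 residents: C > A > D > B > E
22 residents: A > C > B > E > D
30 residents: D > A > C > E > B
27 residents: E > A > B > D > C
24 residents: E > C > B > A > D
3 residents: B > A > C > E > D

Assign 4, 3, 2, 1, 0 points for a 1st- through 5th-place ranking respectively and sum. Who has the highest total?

D: 12·2 + 22·0 + 30·4 + 27·1 + 24·0 + 3·0 = 171
A: 12·3 + 22·4 + 30·3 + 27·3 + 24·1 + 3·3 = 328
C: 12·4 + 22·3 + 30·2 + 27·0 + 24·3 + 3·2 = 252
B: 12·1 + 22·2 + 30·0 + 27·2 + 24·2 + 3·4 = 170
E: 12·0 + 22·1 + 30·1 + 27·4 + 24·4 + 3·1 = 259
A has the highest Borda score (328).

A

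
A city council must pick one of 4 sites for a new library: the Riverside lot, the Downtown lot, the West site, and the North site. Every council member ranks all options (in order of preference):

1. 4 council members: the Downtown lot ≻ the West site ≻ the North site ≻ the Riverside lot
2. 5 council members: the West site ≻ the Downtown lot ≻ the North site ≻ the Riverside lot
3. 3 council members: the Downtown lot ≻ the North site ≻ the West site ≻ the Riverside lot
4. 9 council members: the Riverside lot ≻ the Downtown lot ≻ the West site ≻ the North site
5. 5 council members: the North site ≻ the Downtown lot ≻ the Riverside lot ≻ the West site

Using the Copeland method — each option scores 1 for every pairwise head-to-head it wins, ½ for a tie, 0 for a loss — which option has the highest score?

the Downtown lot

the Riverside lot: beats the West site; loses to the Downtown lot and the North site → score 1.
the Downtown lot: beats the Riverside lot, the West site, and the North site → score 3.
the West site: beats the North site; loses to the Riverside lot and the Downtown lot → score 1.
the North site: beats the Riverside lot; loses to the Downtown lot and the West site → score 1.
the Downtown lot has the best pairwise record.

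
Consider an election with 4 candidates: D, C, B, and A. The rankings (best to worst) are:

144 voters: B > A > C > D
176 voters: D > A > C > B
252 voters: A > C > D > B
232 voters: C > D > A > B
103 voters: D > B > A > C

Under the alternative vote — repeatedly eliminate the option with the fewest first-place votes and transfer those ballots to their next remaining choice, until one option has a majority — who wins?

D

Round 1: D 279, C 232, B 144, A 252. Eliminate B.
Round 2: D 279, C 232, A 396. Eliminate C.
Round 3: D 511, A 396. D has a majority.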